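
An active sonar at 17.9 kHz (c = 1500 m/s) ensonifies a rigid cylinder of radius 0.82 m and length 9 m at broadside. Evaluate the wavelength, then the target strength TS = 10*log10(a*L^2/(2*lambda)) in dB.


Step 1: lambda = c/f = 1500/17900 = 0.0838 m
Step 2: TS = 10*log10(a*L^2/(2*lambda)) = 10*log10(0.82*9^2/(2*0.0838)) = 25.98

25.98 dB


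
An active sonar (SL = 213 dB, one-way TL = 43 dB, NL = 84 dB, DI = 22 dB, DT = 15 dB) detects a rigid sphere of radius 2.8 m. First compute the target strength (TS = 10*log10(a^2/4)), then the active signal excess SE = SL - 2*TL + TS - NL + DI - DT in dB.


Step 1: TS = 10*log10(2.8^2/4) = 2.92 dB
Step 2: SE = SL - 2*TL + TS - NL + DI - DT = 213 - 2*43 + (2.92) - 84 + 22 - 15 = 52.92

52.92 dB


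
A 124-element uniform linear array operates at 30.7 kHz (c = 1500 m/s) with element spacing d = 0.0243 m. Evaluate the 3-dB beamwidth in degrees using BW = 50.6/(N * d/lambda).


Step 1: lambda = 1500/30700 = 0.04886 m
Step 2: d/lambda = 0.0243/0.04886 = 0.4973
Step 3: BW = 50.6/(N * d/lambda) = 50.6/(124 * 0.4973) = 0.82

0.82 deg


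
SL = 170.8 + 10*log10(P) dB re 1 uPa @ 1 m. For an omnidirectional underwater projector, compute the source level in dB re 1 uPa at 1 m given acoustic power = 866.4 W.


SL = 170.8 + 10*log10(866.4) = 170.8 + 29.38 = 200.18

200.18 dB


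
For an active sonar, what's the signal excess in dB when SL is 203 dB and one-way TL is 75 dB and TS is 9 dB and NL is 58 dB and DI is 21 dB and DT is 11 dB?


SE = SL - 2*TL + TS - NL + DI - DT = 203 - 2*75 + (9) - 58 + 21 - 11 = 14

14 dB


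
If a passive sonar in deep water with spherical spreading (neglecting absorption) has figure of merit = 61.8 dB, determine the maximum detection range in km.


1.23 km


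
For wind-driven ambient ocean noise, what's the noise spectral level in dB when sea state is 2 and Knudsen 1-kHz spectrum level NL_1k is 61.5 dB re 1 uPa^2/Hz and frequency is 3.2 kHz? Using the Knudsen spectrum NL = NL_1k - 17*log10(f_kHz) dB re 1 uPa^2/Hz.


52.91 dB


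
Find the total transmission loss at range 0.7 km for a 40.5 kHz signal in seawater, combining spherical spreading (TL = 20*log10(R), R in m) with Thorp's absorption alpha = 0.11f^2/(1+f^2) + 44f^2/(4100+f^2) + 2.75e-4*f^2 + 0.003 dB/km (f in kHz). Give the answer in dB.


66.1 dB


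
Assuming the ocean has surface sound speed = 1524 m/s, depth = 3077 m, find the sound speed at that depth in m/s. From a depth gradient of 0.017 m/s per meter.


1576.309 m/s


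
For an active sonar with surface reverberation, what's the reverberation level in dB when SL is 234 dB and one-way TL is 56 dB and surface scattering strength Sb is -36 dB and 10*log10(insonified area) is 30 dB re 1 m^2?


116 dB


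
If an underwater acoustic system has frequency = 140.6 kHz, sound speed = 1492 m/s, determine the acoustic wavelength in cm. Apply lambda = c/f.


lambda = c/f = 1492 / 140600 = 0.0106 m = 1.06 cm

1.06 cm


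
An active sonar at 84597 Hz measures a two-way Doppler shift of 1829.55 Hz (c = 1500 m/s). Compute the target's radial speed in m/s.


16.22 m/s


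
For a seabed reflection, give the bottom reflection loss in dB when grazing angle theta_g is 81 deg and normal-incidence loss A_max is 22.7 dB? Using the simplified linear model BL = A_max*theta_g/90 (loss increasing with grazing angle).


BL = A_max * theta_g / 90 = 22.7 * 81 / 90 = 20.43

20.43 dB


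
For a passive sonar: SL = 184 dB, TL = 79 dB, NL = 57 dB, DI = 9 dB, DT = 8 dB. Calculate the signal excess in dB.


49 dB


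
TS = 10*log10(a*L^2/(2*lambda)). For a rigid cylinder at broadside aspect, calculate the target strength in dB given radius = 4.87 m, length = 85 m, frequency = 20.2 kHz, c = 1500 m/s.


53.75 dB


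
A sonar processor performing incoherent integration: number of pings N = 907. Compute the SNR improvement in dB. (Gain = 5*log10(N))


Gain = 5*log10(907) = 14.79

14.79 dB


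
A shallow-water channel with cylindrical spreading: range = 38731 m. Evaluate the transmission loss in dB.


TL = 10*log10(38731) = 45.88

45.88 dB


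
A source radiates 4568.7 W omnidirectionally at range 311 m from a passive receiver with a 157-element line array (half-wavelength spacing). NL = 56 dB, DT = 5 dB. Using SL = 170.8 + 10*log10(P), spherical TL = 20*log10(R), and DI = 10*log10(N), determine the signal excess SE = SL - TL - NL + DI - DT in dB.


Step 1: SL = 170.8 + 10*log10(4568.7) = 207.4 dB
Step 2: TL = 20*log10(311) = 49.86 dB
Step 3: DI = 10*log10(157) = 21.96 dB
Step 4: SE = SL - TL - NL + DI - DT = 207.4 - 49.86 - 56 + 21.96 - 5 = 118.5

118.5 dB


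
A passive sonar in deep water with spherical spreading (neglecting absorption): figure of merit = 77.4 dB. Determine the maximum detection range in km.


7.41 km


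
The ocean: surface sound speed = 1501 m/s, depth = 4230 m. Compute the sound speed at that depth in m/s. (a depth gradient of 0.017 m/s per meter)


c = 1501 + 0.017 * 4230 = 1572.91

1572.91 m/s


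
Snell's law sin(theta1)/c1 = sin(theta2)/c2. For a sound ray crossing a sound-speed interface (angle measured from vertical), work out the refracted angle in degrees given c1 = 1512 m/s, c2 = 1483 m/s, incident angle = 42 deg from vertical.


sin(theta2) = (c2/c1)*sin(theta1) = (1483/1512)*sin(42 deg) = 0.6563
theta2 = arcsin(0.6563) = 41.02

41.02 deg


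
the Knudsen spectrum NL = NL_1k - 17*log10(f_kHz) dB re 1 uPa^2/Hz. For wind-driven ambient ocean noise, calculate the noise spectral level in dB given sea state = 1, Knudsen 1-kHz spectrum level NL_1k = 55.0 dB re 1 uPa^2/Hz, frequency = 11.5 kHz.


NL = NL_1k - 17*log10(f_kHz) = 55.0 - 17*log10(11.5) = 55.0 - (18.03) = 36.97

36.97 dB


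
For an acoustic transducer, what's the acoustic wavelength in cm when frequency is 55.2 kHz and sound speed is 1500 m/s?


2.72 cm


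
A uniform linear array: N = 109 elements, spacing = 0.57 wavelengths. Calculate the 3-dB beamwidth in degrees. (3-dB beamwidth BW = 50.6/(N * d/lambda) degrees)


BW = 50.6 / (109 * 0.57) = 50.6 / 62.13 = 0.81

0.81 deg


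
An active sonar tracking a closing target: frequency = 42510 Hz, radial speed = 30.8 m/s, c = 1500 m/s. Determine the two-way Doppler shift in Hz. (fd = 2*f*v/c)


1745.74 Hz


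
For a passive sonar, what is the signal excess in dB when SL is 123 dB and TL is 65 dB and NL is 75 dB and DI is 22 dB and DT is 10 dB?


SE = SL - TL - NL + DI - DT = 123 - 65 - 75 + 22 - 10 = -5

-5 dB


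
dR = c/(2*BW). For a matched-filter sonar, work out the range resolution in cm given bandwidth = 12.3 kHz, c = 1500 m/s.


dR = c/(2*BW) = 1500 / (2 * 12.3e3) = 0.061 m = 6.1 cm

6.1 cm


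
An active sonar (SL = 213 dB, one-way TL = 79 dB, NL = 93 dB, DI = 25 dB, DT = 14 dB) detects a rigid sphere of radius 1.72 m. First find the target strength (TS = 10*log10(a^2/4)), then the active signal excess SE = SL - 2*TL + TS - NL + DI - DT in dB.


Step 1: TS = 10*log10(1.72^2/4) = -1.31 dB
Step 2: SE = SL - 2*TL + TS - NL + DI - DT = 213 - 2*79 + (-1.31) - 93 + 25 - 14 = -28.31

-28.31 dB


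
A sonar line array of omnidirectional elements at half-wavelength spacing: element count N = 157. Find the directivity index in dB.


DI = 10*log10(157) = 21.96

21.96 dB


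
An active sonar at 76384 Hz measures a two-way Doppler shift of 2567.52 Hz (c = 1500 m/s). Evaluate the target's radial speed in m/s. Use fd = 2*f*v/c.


From fd = 2*f*v/c, v = c*fd/(2*f) = 1500 * 2567.52 / (2*76384) = 25.21

25.21 m/s


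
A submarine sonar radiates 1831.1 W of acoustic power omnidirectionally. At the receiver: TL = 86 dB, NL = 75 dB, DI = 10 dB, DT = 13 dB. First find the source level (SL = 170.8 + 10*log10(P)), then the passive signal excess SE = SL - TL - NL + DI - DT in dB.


Step 1: SL = 170.8 + 10*log10(1831.1) = 203.43 dB
Step 2: SE = SL - TL - NL + DI - DT = 203.43 - 86 - 75 + 10 - 13 = 39.43

39.43 dB


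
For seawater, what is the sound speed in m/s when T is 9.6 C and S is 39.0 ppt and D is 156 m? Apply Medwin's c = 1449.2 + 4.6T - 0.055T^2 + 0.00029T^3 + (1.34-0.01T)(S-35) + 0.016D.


c = 1449.2 + 4.6*9.6 - 0.055*9.6^2 + 0.00029*9.6^3 + (1.34 - 0.01*9.6)*(39.0 - 35) + 0.016*156 = 1496.02

1496.02 m/s


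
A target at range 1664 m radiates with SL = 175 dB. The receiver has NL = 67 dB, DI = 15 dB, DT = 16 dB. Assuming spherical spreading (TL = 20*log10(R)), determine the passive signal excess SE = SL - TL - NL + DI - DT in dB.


Step 1: TL = 20*log10(1664) = 64.42 dB
Step 2: SE = 175 - 64.42 - 67 + 15 - 16 = 42.58

42.58 dB


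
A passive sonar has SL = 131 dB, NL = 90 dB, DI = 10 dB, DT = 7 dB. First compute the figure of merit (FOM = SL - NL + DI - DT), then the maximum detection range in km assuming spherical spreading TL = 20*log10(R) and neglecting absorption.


Step 1: FOM = SL - NL + DI - DT = 131 - 90 + 10 - 7 = 44 dB
Step 2: at max range FOM = TL = 20*log10(R), so R = 10^(44/20) = 158.49 m = 0.16 km

0.16 km


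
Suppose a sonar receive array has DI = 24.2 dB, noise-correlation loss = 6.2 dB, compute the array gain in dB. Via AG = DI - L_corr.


AG = DI - L_corr = 24.2 - 6.2 = 18.0

18.0 dB


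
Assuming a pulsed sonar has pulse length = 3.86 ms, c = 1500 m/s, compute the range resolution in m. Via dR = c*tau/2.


dR = c*tau/2 = 1500 * 3.86e-3 / 2 = 2.895

2.895 m


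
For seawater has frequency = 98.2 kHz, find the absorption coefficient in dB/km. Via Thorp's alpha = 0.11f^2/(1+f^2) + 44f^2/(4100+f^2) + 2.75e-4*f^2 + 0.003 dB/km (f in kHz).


f^2 = 9643.24
alpha = 0.11*9643.24/(1+9643.24) + 44*9643.24/(4100+9643.24) + 2.75e-4*9643.24 + 0.003 = 33.638

33.638 dB/km


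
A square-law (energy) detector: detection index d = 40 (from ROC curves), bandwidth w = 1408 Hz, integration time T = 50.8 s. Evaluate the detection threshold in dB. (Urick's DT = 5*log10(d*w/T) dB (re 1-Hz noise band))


15.22 dB


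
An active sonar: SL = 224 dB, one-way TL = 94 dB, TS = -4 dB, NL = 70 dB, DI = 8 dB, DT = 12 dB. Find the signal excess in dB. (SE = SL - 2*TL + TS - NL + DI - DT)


-42 dB


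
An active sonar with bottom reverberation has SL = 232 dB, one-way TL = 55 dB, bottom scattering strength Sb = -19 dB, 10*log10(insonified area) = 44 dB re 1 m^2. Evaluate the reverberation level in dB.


147 dB


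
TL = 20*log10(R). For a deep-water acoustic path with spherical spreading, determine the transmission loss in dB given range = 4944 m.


TL = 20*log10(4944) = 73.88

73.88 dB


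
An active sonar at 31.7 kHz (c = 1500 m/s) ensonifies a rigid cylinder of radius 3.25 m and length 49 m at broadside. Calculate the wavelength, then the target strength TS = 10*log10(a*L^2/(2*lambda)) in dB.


Step 1: lambda = c/f = 1500/31700 = 0.04732 m
Step 2: TS = 10*log10(a*L^2/(2*lambda)) = 10*log10(3.25*49^2/(2*0.04732)) = 49.16

49.16 dB


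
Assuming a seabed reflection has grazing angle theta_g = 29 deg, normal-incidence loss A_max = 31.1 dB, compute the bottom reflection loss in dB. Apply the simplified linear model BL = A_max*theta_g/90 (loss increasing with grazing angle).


BL = A_max * theta_g / 90 = 31.1 * 29 / 90 = 10.02

10.02 dB


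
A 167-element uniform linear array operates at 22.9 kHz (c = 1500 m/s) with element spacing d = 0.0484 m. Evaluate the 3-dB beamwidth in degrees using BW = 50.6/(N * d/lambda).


Step 1: lambda = 1500/22900 = 0.0655 m
Step 2: d/lambda = 0.0484/0.0655 = 0.7389
Step 3: BW = 50.6/(N * d/lambda) = 50.6/(167 * 0.7389) = 0.41

0.41 deg


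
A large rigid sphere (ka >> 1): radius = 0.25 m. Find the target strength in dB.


-18.06 dB


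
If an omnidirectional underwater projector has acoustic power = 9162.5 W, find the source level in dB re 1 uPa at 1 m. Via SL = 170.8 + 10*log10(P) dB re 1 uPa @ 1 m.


SL = 170.8 + 10*log10(9162.5) = 170.8 + 39.62 = 210.42

210.42 dB


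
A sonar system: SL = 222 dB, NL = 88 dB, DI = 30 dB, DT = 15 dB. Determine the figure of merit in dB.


FOM = SL - NL + DI - DT = 222 - 88 + 30 - 15 = 149

149 dB


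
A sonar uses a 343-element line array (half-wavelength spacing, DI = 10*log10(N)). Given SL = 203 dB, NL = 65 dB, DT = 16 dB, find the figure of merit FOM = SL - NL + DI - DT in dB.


Step 1: DI = 10*log10(343) = 25.35 dB
Step 2: FOM = SL - NL + DI - DT = 203 - 65 + 25.35 - 16 = 147.35

147.35 dB


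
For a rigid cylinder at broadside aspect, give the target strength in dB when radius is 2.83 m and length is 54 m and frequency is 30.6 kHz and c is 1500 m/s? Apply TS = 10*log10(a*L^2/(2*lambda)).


lambda = 1500/30600 = 0.04902 m
TS = 10*log10(2.83*54^2/(2*0.04902)) = 49.25

49.25 dB


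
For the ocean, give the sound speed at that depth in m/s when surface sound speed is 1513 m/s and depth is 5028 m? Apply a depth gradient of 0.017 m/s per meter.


c = 1513 + 0.017 * 5028 = 1598.476

1598.476 m/s


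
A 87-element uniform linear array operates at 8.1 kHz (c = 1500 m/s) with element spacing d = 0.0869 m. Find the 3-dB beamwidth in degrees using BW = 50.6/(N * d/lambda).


Step 1: lambda = 1500/8100 = 0.18519 m
Step 2: d/lambda = 0.0869/0.18519 = 0.4692
Step 3: BW = 50.6/(N * d/lambda) = 50.6/(87 * 0.4692) = 1.24

1.24 deg


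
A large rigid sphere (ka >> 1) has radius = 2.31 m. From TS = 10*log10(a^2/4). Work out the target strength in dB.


TS = 10*log10(2.31^2 / 4) = 10*log10(1.334025) = 1.25

1.25 dB


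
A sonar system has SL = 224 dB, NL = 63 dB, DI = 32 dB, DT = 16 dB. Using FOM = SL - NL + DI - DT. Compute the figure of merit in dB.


FOM = SL - NL + DI - DT = 224 - 63 + 32 - 16 = 177

177 dB


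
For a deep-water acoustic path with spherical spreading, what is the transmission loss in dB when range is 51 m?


TL = 20*log10(51) = 34.15

34.15 dB


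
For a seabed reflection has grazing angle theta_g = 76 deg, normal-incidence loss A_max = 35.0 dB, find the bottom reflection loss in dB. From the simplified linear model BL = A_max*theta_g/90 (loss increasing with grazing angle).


BL = A_max * theta_g / 90 = 35.0 * 76 / 90 = 29.56

29.56 dB


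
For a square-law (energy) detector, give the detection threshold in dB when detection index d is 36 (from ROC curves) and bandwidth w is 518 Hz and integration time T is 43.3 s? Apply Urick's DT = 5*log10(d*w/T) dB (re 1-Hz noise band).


DT = 5*log10(d*w/T) = 5*log10(36 * 518 / 43.3) = 5*log10(430.67) = 13.17

13.17 dB


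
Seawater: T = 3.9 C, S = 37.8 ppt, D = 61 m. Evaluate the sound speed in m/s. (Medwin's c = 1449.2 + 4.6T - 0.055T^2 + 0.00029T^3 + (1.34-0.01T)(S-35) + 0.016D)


c = 1449.2 + 4.6*3.9 - 0.055*3.9^2 + 0.00029*3.9^3 + (1.34 - 0.01*3.9)*(37.8 - 35) + 0.016*61 = 1470.94

1470.94 m/s


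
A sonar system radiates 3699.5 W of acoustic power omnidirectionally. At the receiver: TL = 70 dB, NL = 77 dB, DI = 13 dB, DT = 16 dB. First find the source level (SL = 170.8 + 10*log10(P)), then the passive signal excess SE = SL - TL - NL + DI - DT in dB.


Step 1: SL = 170.8 + 10*log10(3699.5) = 206.48 dB
Step 2: SE = SL - TL - NL + DI - DT = 206.48 - 70 - 77 + 13 - 16 = 56.48

56.48 dB


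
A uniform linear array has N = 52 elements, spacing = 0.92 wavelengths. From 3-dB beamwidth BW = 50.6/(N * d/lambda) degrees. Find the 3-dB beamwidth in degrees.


BW = 50.6 / (52 * 0.92) = 50.6 / 47.84 = 1.06

1.06 deg


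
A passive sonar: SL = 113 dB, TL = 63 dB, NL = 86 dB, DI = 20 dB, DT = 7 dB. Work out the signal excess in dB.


SE = SL - TL - NL + DI - DT = 113 - 63 - 86 + 20 - 7 = -23

-23 dB


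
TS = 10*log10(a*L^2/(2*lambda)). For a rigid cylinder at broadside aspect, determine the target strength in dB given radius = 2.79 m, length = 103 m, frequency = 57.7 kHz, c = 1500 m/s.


57.55 dB


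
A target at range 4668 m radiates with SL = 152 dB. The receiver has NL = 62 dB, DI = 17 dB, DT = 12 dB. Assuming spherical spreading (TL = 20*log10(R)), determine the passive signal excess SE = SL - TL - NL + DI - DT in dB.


Step 1: TL = 20*log10(4668) = 73.38 dB
Step 2: SE = 152 - 73.38 - 62 + 17 - 12 = 21.62

21.62 dB


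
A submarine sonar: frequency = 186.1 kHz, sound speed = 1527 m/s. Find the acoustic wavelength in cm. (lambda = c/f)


lambda = c/f = 1527 / 186100 = 0.0082 m = 0.82 cm

0.82 cm


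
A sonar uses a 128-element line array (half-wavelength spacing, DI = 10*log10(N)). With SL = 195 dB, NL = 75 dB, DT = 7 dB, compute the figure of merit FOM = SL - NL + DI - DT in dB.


134.07 dB


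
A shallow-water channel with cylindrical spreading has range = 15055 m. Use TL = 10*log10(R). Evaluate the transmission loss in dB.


TL = 10*log10(15055) = 41.78

41.78 dB


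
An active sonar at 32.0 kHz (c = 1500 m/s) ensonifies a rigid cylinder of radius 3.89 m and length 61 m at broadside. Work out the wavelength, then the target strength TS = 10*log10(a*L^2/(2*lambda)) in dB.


Step 1: lambda = c/f = 1500/32000 = 0.04688 m
Step 2: TS = 10*log10(a*L^2/(2*lambda)) = 10*log10(3.89*61^2/(2*0.04688)) = 51.89

51.89 dB


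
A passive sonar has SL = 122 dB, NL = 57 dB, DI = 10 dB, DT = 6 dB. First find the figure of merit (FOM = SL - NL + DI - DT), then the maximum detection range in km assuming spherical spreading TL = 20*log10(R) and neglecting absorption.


Step 1: FOM = SL - NL + DI - DT = 122 - 57 + 10 - 6 = 69 dB
Step 2: at max range FOM = TL = 20*log10(R), so R = 10^(69/20) = 2818.38 m = 2.82 km

2.82 km


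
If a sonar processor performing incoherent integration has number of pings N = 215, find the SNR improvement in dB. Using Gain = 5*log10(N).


Gain = 5*log10(215) = 11.66

11.66 dB


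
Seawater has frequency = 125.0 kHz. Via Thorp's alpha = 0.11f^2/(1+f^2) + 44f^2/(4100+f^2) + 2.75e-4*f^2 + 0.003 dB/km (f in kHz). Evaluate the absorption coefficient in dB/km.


39.264 dB/km


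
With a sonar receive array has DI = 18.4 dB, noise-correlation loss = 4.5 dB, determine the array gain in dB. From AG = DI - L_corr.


AG = DI - L_corr = 18.4 - 4.5 = 13.9

13.9 dB


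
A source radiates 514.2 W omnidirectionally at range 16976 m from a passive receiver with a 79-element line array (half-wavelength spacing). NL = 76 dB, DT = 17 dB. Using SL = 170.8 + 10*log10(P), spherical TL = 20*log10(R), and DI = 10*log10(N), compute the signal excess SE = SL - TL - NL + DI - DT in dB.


Step 1: SL = 170.8 + 10*log10(514.2) = 197.91 dB
Step 2: TL = 20*log10(16976) = 84.6 dB
Step 3: DI = 10*log10(79) = 18.98 dB
Step 4: SE = SL - TL - NL + DI - DT = 197.91 - 84.6 - 76 + 18.98 - 17 = 39.29

39.29 dB


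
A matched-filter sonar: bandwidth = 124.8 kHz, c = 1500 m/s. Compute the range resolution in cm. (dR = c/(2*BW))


dR = c/(2*BW) = 1500 / (2 * 124.8e3) = 0.006 m = 0.6 cm

0.6 cm


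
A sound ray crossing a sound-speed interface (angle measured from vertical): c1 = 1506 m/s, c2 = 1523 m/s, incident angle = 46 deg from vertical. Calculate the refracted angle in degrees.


sin(theta2) = (c2/c1)*sin(theta1) = (1523/1506)*sin(46 deg) = 0.72746
theta2 = arcsin(0.72746) = 46.67

46.67 deg


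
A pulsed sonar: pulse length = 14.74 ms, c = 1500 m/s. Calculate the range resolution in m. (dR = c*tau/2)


dR = c*tau/2 = 1500 * 14.74e-3 / 2 = 11.055

11.055 m


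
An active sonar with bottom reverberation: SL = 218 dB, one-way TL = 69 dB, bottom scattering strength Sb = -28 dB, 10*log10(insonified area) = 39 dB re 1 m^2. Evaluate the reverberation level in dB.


RL = SL - 2*TL + Sb + 10*log10(A) = 218 - 2*69 + (-28) + 39 = 91

91 dB


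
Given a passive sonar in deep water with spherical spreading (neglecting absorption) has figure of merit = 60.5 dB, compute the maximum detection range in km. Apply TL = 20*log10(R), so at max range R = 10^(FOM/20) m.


At max range FOM = TL, so 20*log10(R) = 60.5
R = 10^(60.5/20) = 1059.25 m = 1.06 km

1.06 km


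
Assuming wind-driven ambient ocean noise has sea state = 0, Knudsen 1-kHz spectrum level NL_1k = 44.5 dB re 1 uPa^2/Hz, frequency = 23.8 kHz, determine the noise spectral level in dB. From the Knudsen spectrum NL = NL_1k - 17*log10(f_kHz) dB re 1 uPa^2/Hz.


NL = NL_1k - 17*log10(f_kHz) = 44.5 - 17*log10(23.8) = 44.5 - (23.4) = 21.1

21.1 dB


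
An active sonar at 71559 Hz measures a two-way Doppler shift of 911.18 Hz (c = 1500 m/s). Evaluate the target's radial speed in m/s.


9.55 m/s


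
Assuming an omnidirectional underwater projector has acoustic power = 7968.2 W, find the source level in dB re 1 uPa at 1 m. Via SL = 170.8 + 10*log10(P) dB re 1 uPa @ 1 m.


SL = 170.8 + 10*log10(7968.2) = 170.8 + 39.01 = 209.81

209.81 dB


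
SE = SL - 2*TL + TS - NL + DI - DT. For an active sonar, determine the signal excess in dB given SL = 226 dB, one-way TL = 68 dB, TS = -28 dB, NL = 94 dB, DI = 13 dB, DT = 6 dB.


SE = SL - 2*TL + TS - NL + DI - DT = 226 - 2*68 + (-28) - 94 + 13 - 6 = -25

-25 dB


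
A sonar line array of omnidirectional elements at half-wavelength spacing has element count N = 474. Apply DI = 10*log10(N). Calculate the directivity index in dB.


26.76 dB


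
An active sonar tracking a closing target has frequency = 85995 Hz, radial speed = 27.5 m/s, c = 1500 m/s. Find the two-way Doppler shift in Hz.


3153.15 Hz


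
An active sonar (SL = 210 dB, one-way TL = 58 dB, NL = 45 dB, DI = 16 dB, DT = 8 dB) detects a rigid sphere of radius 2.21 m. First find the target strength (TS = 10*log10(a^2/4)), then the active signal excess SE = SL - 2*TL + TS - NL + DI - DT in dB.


Step 1: TS = 10*log10(2.21^2/4) = 0.87 dB
Step 2: SE = SL - 2*TL + TS - NL + DI - DT = 210 - 2*58 + (0.87) - 45 + 16 - 8 = 57.87

57.87 dB


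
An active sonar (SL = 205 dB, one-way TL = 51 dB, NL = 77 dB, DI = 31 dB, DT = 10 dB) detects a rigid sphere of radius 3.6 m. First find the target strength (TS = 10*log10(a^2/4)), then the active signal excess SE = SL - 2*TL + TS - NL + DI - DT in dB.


Step 1: TS = 10*log10(3.6^2/4) = 5.11 dB
Step 2: SE = SL - 2*TL + TS - NL + DI - DT = 205 - 2*51 + (5.11) - 77 + 31 - 10 = 52.11

52.11 dB


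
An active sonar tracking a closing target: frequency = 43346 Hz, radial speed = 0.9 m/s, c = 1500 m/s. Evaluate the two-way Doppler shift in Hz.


52.02 Hz


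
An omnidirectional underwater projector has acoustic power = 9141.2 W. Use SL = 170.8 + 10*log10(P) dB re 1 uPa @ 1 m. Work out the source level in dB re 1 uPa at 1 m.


210.41 dB


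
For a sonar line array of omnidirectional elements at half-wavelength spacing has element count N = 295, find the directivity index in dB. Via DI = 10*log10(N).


DI = 10*log10(295) = 24.7

24.7 dB


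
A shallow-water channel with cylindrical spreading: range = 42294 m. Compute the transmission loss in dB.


46.26 dB


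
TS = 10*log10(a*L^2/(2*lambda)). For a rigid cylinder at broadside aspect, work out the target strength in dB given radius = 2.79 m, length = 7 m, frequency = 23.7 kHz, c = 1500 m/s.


30.33 dB


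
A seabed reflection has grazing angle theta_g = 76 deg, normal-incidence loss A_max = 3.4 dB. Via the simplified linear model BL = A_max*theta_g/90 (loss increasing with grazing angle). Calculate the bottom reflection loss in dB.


BL = A_max * theta_g / 90 = 3.4 * 76 / 90 = 2.87

2.87 dB


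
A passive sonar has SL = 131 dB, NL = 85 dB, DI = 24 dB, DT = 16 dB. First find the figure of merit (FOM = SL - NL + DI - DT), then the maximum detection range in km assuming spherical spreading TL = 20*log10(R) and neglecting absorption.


Step 1: FOM = SL - NL + DI - DT = 131 - 85 + 24 - 16 = 54 dB
Step 2: at max range FOM = TL = 20*log10(R), so R = 10^(54/20) = 501.19 m = 0.5 km

0.5 km


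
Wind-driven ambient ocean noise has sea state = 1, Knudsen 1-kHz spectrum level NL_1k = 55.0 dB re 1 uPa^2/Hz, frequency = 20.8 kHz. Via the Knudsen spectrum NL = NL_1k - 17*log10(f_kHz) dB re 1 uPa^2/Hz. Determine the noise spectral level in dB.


32.59 dB


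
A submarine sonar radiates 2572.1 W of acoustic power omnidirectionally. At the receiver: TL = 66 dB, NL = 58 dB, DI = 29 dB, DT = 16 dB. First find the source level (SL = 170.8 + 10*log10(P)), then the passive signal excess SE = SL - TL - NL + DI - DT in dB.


Step 1: SL = 170.8 + 10*log10(2572.1) = 204.9 dB
Step 2: SE = SL - TL - NL + DI - DT = 204.9 - 66 - 58 + 29 - 16 = 93.9

93.9 dB


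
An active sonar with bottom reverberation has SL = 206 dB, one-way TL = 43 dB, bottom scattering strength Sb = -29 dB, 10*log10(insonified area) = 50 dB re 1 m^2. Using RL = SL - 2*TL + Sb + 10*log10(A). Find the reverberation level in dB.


RL = SL - 2*TL + Sb + 10*log10(A) = 206 - 2*43 + (-29) + 50 = 141

141 dB


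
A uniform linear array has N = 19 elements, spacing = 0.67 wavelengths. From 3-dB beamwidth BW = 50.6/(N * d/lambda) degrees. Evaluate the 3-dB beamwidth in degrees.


3.97 deg


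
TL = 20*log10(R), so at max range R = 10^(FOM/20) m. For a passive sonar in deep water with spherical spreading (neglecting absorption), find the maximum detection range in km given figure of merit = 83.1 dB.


At max range FOM = TL, so 20*log10(R) = 83.1
R = 10^(83.1/20) = 14288.94 m = 14.29 km

14.29 km


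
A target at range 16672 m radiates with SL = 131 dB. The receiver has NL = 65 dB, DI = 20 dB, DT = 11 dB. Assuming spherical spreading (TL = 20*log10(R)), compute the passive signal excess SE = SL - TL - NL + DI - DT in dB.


-9.44 dB


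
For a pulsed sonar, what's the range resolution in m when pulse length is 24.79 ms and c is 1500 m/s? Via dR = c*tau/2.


18.5925 m


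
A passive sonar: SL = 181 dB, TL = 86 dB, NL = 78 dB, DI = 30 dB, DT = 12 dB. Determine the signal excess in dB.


SE = SL - TL - NL + DI - DT = 181 - 86 - 78 + 30 - 12 = 35

35 dB


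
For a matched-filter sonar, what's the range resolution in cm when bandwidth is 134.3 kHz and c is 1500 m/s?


dR = c/(2*BW) = 1500 / (2 * 134.3e3) = 0.0056 m = 0.56 cm

0.56 cm


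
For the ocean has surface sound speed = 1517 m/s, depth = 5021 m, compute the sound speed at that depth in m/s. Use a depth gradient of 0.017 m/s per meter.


c = 1517 + 0.017 * 5021 = 1602.357

1602.357 m/s


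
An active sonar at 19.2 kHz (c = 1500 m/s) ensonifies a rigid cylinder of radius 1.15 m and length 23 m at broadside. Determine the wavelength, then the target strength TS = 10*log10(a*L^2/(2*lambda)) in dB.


Step 1: lambda = c/f = 1500/19200 = 0.07812 m
Step 2: TS = 10*log10(a*L^2/(2*lambda)) = 10*log10(1.15*23^2/(2*0.07812)) = 35.9

35.9 dB


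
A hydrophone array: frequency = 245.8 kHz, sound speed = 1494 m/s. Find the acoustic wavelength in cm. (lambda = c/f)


lambda = c/f = 1494 / 245800 = 0.0061 m = 0.61 cm

0.61 cm


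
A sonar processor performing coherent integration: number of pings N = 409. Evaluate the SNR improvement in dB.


26.12 dB


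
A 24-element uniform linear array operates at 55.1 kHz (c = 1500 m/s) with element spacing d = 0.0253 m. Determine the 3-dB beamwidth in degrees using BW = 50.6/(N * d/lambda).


Step 1: lambda = 1500/55100 = 0.02722 m
Step 2: d/lambda = 0.0253/0.02722 = 0.9295
Step 3: BW = 50.6/(N * d/lambda) = 50.6/(24 * 0.9295) = 2.27

2.27 deg


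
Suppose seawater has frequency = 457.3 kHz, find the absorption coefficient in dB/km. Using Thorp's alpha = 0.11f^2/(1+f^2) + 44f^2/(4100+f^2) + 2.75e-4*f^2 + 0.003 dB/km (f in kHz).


f^2 = 209123.29
alpha = 0.11*209123.29/(1+209123.29) + 44*209123.29/(4100+209123.29) + 2.75e-4*209123.29 + 0.003 = 100.776

100.776 dB/km


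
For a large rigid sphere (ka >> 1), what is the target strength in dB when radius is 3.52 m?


TS = 10*log10(3.52^2 / 4) = 10*log10(3.0976) = 4.91

4.91 dB


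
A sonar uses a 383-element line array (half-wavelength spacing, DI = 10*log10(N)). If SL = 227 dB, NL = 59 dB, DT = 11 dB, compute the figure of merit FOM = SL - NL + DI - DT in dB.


Step 1: DI = 10*log10(383) = 25.83 dB
Step 2: FOM = SL - NL + DI - DT = 227 - 59 + 25.83 - 11 = 182.83

182.83 dB


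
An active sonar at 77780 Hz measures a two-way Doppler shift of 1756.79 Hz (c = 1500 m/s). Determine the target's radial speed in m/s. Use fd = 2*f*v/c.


From fd = 2*f*v/c, v = c*fd/(2*f) = 1500 * 1756.79 / (2*77780) = 16.94

16.94 m/s


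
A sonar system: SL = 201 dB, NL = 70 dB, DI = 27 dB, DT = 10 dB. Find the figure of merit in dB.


FOM = SL - NL + DI - DT = 201 - 70 + 27 - 10 = 148

148 dB


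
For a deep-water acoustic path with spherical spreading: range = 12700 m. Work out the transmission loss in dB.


TL = 20*log10(12700) = 82.08

82.08 dB


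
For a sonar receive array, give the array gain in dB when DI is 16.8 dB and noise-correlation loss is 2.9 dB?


AG = DI - L_corr = 16.8 - 2.9 = 13.9

13.9 dB


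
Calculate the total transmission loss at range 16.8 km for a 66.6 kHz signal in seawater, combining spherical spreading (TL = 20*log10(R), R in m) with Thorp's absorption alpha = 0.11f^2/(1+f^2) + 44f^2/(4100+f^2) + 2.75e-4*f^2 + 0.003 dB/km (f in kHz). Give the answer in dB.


Step 1 (Thorp): alpha = 0.11*4435.56/(1+4435.56) + 44*4435.56/(4100+4435.56) + 2.75e-4*4435.56 + 0.003 = 24.1976 dB/km
Step 2: TL_spread = 20*log10(16800) = 84.51 dB
Step 3: TL_abs = alpha*R = 24.1976 * 16.8 = 406.52 dB
Step 4: TL_total = 84.51 + 406.52 = 491.03

491.03 dB


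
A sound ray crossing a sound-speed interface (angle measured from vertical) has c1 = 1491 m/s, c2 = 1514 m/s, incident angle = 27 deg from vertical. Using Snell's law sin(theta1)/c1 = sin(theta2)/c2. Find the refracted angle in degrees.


27.45 deg


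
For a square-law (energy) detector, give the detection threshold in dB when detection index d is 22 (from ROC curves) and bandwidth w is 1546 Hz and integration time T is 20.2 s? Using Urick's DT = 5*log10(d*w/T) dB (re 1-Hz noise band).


16.13 dB


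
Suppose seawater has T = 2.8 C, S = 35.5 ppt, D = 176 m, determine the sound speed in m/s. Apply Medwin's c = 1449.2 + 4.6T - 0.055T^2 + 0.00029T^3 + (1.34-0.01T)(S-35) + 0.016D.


c = 1449.2 + 4.6*2.8 - 0.055*2.8^2 + 0.00029*2.8^3 + (1.34 - 0.01*2.8)*(35.5 - 35) + 0.016*176 = 1465.13

1465.13 m/s


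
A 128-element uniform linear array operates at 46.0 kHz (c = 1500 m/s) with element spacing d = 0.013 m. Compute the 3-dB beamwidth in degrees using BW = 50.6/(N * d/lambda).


Step 1: lambda = 1500/46000 = 0.03261 m
Step 2: d/lambda = 0.013/0.03261 = 0.3987
Step 3: BW = 50.6/(N * d/lambda) = 50.6/(128 * 0.3987) = 0.99

0.99 deg


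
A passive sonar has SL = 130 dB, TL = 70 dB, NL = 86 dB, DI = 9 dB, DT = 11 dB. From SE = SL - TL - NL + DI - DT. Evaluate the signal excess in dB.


-28 dB


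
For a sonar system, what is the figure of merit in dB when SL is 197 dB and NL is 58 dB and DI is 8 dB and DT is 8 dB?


FOM = SL - NL + DI - DT = 197 - 58 + 8 - 8 = 139

139 dB


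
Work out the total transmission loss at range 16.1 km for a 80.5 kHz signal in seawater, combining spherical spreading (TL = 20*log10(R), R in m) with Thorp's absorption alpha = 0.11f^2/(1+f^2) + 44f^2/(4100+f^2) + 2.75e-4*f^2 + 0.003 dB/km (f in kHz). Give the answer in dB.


Step 1 (Thorp): alpha = 0.11*6480.25/(1+6480.25) + 44*6480.25/(4100+6480.25) + 2.75e-4*6480.25 + 0.003 = 28.8444 dB/km
Step 2: TL_spread = 20*log10(16100) = 84.14 dB
Step 3: TL_abs = alpha*R = 28.8444 * 16.1 = 464.39 dB
Step 4: TL_total = 84.14 + 464.39 = 548.53

548.53 dB


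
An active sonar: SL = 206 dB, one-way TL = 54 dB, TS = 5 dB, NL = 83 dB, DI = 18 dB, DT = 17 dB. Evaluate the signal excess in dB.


SE = SL - 2*TL + TS - NL + DI - DT = 206 - 2*54 + (5) - 83 + 18 - 17 = 21

21 dB


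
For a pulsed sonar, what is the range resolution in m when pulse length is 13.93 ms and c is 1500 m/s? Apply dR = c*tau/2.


dR = c*tau/2 = 1500 * 13.93e-3 / 2 = 10.4475

10.4475 m


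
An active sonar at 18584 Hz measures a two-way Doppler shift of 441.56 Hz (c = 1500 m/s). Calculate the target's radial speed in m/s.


17.82 m/s


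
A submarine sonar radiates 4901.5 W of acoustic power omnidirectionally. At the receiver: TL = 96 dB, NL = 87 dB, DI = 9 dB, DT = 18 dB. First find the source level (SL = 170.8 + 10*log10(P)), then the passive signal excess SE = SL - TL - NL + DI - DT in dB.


Step 1: SL = 170.8 + 10*log10(4901.5) = 207.7 dB
Step 2: SE = SL - TL - NL + DI - DT = 207.7 - 96 - 87 + 9 - 18 = 15.7

15.7 dB


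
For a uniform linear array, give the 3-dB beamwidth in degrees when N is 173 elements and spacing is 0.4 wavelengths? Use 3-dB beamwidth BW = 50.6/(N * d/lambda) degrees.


BW = 50.6 / (173 * 0.4) = 50.6 / 69.2 = 0.73

0.73 deg


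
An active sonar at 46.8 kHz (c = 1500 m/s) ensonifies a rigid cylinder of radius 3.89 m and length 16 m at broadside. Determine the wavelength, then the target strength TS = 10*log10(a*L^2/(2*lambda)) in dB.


Step 1: lambda = c/f = 1500/46800 = 0.03205 m
Step 2: TS = 10*log10(a*L^2/(2*lambda)) = 10*log10(3.89*16^2/(2*0.03205)) = 41.91

41.91 dB


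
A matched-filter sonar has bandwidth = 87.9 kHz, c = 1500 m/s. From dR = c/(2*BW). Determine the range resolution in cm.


dR = c/(2*BW) = 1500 / (2 * 87.9e3) = 0.0085 m = 0.85 cm

0.85 cm


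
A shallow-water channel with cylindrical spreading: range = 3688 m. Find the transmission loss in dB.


TL = 10*log10(3688) = 35.67

35.67 dB


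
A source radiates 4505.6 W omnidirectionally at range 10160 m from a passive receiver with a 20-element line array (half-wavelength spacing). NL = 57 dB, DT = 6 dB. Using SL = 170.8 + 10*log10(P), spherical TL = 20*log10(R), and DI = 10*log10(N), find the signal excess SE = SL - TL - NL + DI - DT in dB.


Step 1: SL = 170.8 + 10*log10(4505.6) = 207.34 dB
Step 2: TL = 20*log10(10160) = 80.14 dB
Step 3: DI = 10*log10(20) = 13.01 dB
Step 4: SE = SL - TL - NL + DI - DT = 207.34 - 80.14 - 57 + 13.01 - 6 = 77.21

77.21 dB


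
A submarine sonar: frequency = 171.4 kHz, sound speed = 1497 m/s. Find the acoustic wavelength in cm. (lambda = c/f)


lambda = c/f = 1497 / 171400 = 0.0087 m = 0.87 cm

0.87 cm


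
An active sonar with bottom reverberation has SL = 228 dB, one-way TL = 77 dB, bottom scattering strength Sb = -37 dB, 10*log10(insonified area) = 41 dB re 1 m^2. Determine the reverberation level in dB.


78 dB


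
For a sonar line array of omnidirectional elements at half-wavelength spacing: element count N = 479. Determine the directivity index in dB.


DI = 10*log10(479) = 26.8

26.8 dB


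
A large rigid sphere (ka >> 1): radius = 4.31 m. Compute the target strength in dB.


TS = 10*log10(4.31^2 / 4) = 10*log10(4.644025) = 6.67

6.67 dB


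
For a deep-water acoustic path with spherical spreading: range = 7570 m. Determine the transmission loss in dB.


TL = 20*log10(7570) = 77.58

77.58 dB


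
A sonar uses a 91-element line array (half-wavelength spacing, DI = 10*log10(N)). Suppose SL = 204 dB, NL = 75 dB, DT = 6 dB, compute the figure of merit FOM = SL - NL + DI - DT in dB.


Step 1: DI = 10*log10(91) = 19.59 dB
Step 2: FOM = SL - NL + DI - DT = 204 - 75 + 19.59 - 6 = 142.59

142.59 dB


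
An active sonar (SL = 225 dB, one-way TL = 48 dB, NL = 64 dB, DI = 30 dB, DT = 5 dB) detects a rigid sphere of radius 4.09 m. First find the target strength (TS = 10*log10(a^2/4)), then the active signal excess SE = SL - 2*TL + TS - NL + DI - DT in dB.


Step 1: TS = 10*log10(4.09^2/4) = 6.21 dB
Step 2: SE = SL - 2*TL + TS - NL + DI - DT = 225 - 2*48 + (6.21) - 64 + 30 - 5 = 96.21

96.21 dB


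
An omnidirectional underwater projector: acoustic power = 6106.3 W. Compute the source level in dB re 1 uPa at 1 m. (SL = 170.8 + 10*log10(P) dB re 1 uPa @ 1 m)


SL = 170.8 + 10*log10(6106.3) = 170.8 + 37.86 = 208.66

208.66 dB


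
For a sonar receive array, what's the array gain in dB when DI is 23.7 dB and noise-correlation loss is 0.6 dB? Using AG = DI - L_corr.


23.1 dB


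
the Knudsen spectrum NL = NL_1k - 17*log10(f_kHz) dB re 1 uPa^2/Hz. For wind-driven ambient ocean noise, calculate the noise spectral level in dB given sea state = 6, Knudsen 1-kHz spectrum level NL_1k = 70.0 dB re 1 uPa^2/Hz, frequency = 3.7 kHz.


60.34 dB


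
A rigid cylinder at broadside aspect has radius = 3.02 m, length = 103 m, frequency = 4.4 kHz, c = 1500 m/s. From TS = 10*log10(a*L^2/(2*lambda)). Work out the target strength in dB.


46.72 dB


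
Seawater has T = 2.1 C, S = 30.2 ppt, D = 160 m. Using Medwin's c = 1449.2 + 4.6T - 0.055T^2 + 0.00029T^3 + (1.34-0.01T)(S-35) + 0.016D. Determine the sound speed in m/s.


1454.85 m/s


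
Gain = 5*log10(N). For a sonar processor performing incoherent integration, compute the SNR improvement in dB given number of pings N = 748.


Gain = 5*log10(748) = 14.37

14.37 dB


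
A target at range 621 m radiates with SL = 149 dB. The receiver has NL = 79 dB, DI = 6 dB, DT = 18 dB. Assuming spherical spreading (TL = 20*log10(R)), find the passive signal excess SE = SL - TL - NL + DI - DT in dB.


Step 1: TL = 20*log10(621) = 55.86 dB
Step 2: SE = 149 - 55.86 - 79 + 6 - 18 = 2.14

2.14 dB


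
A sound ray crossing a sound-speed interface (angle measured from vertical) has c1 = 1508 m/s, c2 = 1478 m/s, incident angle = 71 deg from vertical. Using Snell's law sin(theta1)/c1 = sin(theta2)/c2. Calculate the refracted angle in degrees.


67.93 deg


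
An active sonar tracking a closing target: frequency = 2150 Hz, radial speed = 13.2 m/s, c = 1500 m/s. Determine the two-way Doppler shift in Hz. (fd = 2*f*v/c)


fd = 2*f*v/c = 2 * 2150 * 13.2 / 1500 = 37.84

37.84 Hz


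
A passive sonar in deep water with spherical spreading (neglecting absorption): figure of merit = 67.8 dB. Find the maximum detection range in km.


At max range FOM = TL, so 20*log10(R) = 67.8
R = 10^(67.8/20) = 2454.71 m = 2.45 km

2.45 km


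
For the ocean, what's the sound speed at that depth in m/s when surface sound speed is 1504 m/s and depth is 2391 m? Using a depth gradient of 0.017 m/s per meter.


c = 1504 + 0.017 * 2391 = 1544.647

1544.647 m/s


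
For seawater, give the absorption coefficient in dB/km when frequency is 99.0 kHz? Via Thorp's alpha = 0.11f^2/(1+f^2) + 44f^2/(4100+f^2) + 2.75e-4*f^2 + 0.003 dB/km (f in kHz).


33.831 dB/km


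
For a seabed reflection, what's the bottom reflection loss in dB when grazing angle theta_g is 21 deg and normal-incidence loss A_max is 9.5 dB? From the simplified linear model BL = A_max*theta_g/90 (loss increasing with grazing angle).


BL = A_max * theta_g / 90 = 9.5 * 21 / 90 = 2.22

2.22 dB


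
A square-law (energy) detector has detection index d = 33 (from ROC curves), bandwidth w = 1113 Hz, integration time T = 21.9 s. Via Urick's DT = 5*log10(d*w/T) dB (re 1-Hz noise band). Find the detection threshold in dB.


DT = 5*log10(d*w/T) = 5*log10(33 * 1113 / 21.9) = 5*log10(1677.12) = 16.12

16.12 dB


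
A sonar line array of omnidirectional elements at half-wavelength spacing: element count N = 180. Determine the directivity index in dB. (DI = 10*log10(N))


DI = 10*log10(180) = 22.55

22.55 dB


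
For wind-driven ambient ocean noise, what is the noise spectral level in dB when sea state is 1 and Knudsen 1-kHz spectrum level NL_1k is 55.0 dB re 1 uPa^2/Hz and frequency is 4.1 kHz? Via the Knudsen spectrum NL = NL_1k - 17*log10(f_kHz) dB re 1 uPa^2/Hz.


NL = NL_1k - 17*log10(f_kHz) = 55.0 - 17*log10(4.1) = 55.0 - (10.42) = 44.58

44.58 dB


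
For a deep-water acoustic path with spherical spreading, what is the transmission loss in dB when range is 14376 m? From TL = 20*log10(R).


TL = 20*log10(14376) = 83.15

83.15 dB


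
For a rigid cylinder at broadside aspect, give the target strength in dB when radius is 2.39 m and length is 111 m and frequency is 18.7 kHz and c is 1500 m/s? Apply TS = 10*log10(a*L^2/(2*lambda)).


52.64 dB
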